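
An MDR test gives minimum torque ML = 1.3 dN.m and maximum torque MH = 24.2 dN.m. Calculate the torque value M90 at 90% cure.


M90 = ML + 0.9 * (MH - ML)
M90 = 1.3 + 0.9 * (24.2 - 1.3)
M90 = 1.3 + 0.9 * 22.9
M90 = 21.91 dN.m

21.91 dN.m


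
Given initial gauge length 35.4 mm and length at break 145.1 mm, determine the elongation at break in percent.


Elongation = (Lf - L0) / L0 * 100
= (145.1 - 35.4) / 35.4 * 100
= 109.7 / 35.4 * 100
= 309.9%

309.9%


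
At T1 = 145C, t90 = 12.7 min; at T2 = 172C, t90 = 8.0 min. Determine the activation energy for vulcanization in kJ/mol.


T1 = 418.15 K, T2 = 445.15 K
1/T1 - 1/T2 = 1.4505e-04
ln(t1/t2) = ln(12.7/8.0) = 0.4622
Ea = 8.314 * 0.4622 / 1.4505e-04 = 26489.7289 J/mol
Ea = 26.49 kJ/mol

26.49 kJ/mol


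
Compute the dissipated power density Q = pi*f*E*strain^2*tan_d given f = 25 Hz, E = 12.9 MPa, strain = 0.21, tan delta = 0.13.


Q = pi * f * E * strain^2 * tan_d
= pi * 25 * 12.9 * 0.21^2 * 0.13
= pi * 25 * 12.9 * 0.0441 * 0.13
= 5.8085

Q = 5.8085


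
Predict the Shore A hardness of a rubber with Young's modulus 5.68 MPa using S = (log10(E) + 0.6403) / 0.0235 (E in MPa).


log10(E) = 0.0235*S - 0.6403  =>  S = (log10(E) + 0.6403) / 0.0235
log10(5.68) = 0.754348
S = (0.754348 + 0.6403) / 0.0235 = 1.394648 / 0.0235
S = 59.3

Shore A = 59.3


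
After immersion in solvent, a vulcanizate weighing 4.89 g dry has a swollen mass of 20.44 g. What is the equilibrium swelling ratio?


Q = W_swollen / W_dry
Q = 20.44 / 4.89
Q = 4.18

Q = 4.18


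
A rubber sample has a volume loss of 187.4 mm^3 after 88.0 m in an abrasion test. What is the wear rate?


Rate = volume_loss / distance
= 187.4 / 88.0
= 2.13 mm^3/m

2.13 mm^3/m


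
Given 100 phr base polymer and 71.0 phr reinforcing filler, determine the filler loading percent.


Filler % = filler / (rubber + filler) * 100
= 71.0 / (100 + 71.0) * 100
= 71.0 / 171.0 * 100
= 41.52%

41.52%


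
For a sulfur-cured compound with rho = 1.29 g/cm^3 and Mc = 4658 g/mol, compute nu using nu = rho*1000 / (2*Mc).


nu = rho * 1000 / (2 * Mc)
nu = 1.29 * 1000 / (2 * 4658)
nu = 1290.0 / 9316
nu = 0.1385 mol/L

0.1385 mol/L


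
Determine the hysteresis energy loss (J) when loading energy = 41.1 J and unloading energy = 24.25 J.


Hysteresis loss = loading - unloading
= 41.1 - 24.25
= 16.85 J

16.85 J


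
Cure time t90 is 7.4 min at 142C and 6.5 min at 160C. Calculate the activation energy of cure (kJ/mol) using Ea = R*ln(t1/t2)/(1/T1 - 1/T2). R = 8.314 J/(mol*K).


T1 = 415.15 K, T2 = 433.15 K
1/T1 - 1/T2 = 1.0010e-04
ln(t1/t2) = ln(7.4/6.5) = 0.1297
Ea = 8.314 * 0.1297 / 1.0010e-04 = 10770.7659 J/mol
Ea = 10.77 kJ/mol

10.77 kJ/mol


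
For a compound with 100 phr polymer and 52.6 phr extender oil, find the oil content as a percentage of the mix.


Oil % = oil / (100 + oil) * 100
= 52.6 / (100 + 52.6) * 100
= 52.6 / 152.6 * 100
= 34.47%

34.47%


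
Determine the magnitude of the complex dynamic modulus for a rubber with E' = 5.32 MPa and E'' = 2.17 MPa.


|E*| = sqrt(E'^2 + E''^2)
= sqrt(5.32^2 + 2.17^2)
= sqrt(28.3024 + 4.7089)
= 5.746 MPa

5.746 MPa


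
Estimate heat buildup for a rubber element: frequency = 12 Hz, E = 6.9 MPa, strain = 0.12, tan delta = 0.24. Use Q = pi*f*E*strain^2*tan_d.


Q = pi * f * E * strain^2 * tan_d
= pi * 12 * 6.9 * 0.12^2 * 0.24
= pi * 12 * 6.9 * 0.0144 * 0.24
= 0.8990

Q = 0.8990


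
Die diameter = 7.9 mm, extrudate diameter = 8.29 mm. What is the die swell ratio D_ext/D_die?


Die swell ratio = D_extrudate / D_die
= 8.29 / 7.9
= 1.049

Die swell = 1.049


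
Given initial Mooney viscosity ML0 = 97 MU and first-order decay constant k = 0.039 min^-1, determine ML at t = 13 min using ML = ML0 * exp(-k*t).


ML = ML0 * exp(-k * t)
ML = 97 * exp(-0.039 * 13)
ML = 97 * 0.6023
ML = 58.42 MU

58.42 MU


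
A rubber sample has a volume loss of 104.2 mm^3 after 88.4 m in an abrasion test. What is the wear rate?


Rate = volume_loss / distance
= 104.2 / 88.4
= 1.179 mm^3/m

1.179 mm^3/m


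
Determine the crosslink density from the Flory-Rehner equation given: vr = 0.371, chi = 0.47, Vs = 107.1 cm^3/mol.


ln(1 - vr) = ln(1 - 0.371) = -0.4636
Numerator = -((-0.4636) + 0.371 + 0.47 * 0.371^2) = 0.0279
Denominator = 107.1 * (0.371^(1/3) - 0.371/2) = 57.0898
nu = 0.0279 / 57.0898 = 4.8928e-04 mol/cm^3

4.8928e-04 mol/cm^3


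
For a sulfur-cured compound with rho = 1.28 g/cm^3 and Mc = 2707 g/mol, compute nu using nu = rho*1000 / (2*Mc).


nu = rho * 1000 / (2 * Mc)
nu = 1.28 * 1000 / (2 * 2707)
nu = 1280.0 / 5414
nu = 0.2364 mol/L

0.2364 mol/L


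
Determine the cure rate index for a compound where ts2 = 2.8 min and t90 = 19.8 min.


CRI = 100 / (t90 - ts2)
= 100 / (19.8 - 2.8)
= 100 / 17.0
= 5.88 min^-1

5.88 min^-1


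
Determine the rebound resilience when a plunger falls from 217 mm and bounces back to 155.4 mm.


Resilience = h_rebound / h_drop * 100
= 155.4 / 217 * 100
= 71.6%

71.6%


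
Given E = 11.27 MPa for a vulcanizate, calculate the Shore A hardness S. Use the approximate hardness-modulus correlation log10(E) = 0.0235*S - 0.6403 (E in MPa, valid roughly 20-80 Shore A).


log10(E) = 0.0235*S - 0.6403  =>  S = (log10(E) + 0.6403) / 0.0235
log10(11.27) = 1.051924
S = (1.051924 + 0.6403) / 0.0235 = 1.692224 / 0.0235
S = 72.0

Shore A = 72.0


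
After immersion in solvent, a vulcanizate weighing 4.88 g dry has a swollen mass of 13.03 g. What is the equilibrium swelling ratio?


Q = W_swollen / W_dry
Q = 13.03 / 4.88
Q = 2.67

Q = 2.67


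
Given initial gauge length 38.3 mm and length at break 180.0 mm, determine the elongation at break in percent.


Elongation = (Lf - L0) / L0 * 100
= (180.0 - 38.3) / 38.3 * 100
= 141.7 / 38.3 * 100
= 370.0%

370.0%


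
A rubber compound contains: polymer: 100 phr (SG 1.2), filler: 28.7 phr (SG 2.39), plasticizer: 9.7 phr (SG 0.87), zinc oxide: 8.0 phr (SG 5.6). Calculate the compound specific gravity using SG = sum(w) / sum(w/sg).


Sum of weights = 146.4
Volume contributions:
  polymer: 100/1.2 = 83.3333
  filler: 28.7/2.39 = 12.0084
  plasticizer: 9.7/0.87 = 11.1494
  zinc oxide: 8.0/5.6 = 1.4286
Sum of volumes = 107.9197
SG = 146.4 / 107.9197 = 1.357

SG = 1.357


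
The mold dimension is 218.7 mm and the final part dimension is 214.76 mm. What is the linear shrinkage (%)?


Shrinkage = (mold - part) / mold * 100
= (218.7 - 214.76) / 218.7 * 100
= 3.94 / 218.7 * 100
= 1.8%

1.8%


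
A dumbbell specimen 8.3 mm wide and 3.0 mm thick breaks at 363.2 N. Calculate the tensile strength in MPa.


Area = width * thickness = 8.3 * 3.0 = 24.9 mm^2
TS = force / area = 363.2 / 24.9 = 14.59 MPa

14.59 MPa


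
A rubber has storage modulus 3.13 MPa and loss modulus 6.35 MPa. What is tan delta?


tan delta = E'' / E'
= 6.35 / 3.13
= 2.0288

tan delta = 2.0288


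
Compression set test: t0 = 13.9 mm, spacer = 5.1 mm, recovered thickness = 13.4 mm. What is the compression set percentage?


CS = (t0 - recovered) / (t0 - ts) * 100
= (13.9 - 13.4) / (13.9 - 5.1) * 100
= 0.5 / 8.8 * 100
= 5.7%

5.7%


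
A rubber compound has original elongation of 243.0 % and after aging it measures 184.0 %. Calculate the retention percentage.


Retention = aged / original * 100
= 184.0 / 243.0 * 100
= 75.7%

75.7%


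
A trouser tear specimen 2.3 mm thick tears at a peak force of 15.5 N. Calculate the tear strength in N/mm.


Tear strength = force / thickness
= 15.5 / 2.3
= 6.74 N/mm

6.74 N/mm


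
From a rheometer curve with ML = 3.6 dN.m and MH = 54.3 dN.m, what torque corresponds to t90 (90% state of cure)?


M90 = ML + 0.9 * (MH - ML)
M90 = 3.6 + 0.9 * (54.3 - 3.6)
M90 = 3.6 + 0.9 * 50.7
M90 = 49.23 dN.m

49.23 dN.m


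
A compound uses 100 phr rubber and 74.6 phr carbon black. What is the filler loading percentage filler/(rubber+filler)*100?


Filler % = filler / (rubber + filler) * 100
= 74.6 / (100 + 74.6) * 100
= 74.6 / 174.6 * 100
= 42.73%

42.73%


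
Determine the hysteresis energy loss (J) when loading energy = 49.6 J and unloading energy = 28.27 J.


Hysteresis loss = loading - unloading
= 49.6 - 28.27
= 21.33 J

21.33 J


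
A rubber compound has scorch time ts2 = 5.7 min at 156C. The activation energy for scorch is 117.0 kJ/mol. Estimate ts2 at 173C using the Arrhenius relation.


Convert temperatures: T1 = 156 + 273.15 = 429.15 K, T2 = 173 + 273.15 = 446.15 K
ts2_new = 5.7 * exp(117000 / 8.314 * (1/446.15 - 1/429.15))
1/T2 - 1/T1 = -8.8789e-05
ts2_new = 1.63 min

1.63 min


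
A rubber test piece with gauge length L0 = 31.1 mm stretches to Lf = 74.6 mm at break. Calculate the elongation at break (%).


Elongation = (Lf - L0) / L0 * 100
= (74.6 - 31.1) / 31.1 * 100
= 43.5 / 31.1 * 100
= 139.9%

139.9%


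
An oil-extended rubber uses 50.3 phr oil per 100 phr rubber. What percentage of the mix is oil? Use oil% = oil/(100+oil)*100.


Oil % = oil / (100 + oil) * 100
= 50.3 / (100 + 50.3) * 100
= 50.3 / 150.3 * 100
= 33.47%

33.47%


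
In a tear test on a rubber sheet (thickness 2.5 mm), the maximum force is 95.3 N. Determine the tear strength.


Tear strength = force / thickness
= 95.3 / 2.5
= 38.12 N/mm

38.12 N/mm


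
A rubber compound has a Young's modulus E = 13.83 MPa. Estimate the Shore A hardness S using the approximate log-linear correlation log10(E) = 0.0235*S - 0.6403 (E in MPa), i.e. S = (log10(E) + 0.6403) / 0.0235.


log10(E) = 0.0235*S - 0.6403  =>  S = (log10(E) + 0.6403) / 0.0235
log10(13.83) = 1.140822
S = (1.140822 + 0.6403) / 0.0235 = 1.781122 / 0.0235
S = 75.8

Shore A = 75.8


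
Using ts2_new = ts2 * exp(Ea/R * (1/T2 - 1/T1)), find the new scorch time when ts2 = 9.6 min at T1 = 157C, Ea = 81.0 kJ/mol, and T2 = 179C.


Convert temperatures: T1 = 157 + 273.15 = 430.15 K, T2 = 179 + 273.15 = 452.15 K
ts2_new = 9.6 * exp(81000 / 8.314 * (1/452.15 - 1/430.15))
1/T2 - 1/T1 = -1.1312e-04
ts2_new = 3.19 min

3.19 min


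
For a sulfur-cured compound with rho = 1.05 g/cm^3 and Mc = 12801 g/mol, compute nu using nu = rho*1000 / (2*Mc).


nu = rho * 1000 / (2 * Mc)
nu = 1.05 * 1000 / (2 * 12801)
nu = 1050.0 / 25602
nu = 0.0410 mol/L

0.0410 mol/L


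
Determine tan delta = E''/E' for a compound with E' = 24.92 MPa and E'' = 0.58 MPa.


tan delta = E'' / E'
= 0.58 / 24.92
= 0.0233

tan delta = 0.0233


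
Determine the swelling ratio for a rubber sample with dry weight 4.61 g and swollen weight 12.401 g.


Q = W_swollen / W_dry
Q = 12.401 / 4.61
Q = 2.69

Q = 2.69


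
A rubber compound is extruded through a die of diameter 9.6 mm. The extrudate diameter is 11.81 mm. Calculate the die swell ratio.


Die swell ratio = D_extrudate / D_die
= 11.81 / 9.6
= 1.23

Die swell = 1.23


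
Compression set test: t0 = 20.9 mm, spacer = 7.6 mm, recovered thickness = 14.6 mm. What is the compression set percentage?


CS = (t0 - recovered) / (t0 - ts) * 100
= (20.9 - 14.6) / (20.9 - 7.6) * 100
= 6.3 / 13.3 * 100
= 47.4%

47.4%


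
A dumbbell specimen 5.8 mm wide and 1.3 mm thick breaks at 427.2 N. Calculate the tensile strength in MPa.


Area = width * thickness = 5.8 * 1.3 = 7.54 mm^2
TS = force / area = 427.2 / 7.54 = 56.66 MPa

56.66 MPa


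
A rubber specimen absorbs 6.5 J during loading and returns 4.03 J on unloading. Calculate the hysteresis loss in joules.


Hysteresis loss = loading - unloading
= 6.5 - 4.03
= 2.47 J

2.47 J


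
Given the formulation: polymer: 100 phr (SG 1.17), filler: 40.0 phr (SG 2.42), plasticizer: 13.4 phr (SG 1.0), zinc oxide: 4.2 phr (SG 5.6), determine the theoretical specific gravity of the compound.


Sum of weights = 157.6
Volume contributions:
  polymer: 100/1.17 = 85.4701
  filler: 40.0/2.42 = 16.5289
  plasticizer: 13.4/1.0 = 13.4000
  zinc oxide: 4.2/5.6 = 0.7500
Sum of volumes = 116.1490
SG = 157.6 / 116.1490 = 1.357

SG = 1.357


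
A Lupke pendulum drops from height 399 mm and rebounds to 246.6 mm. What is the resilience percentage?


Resilience = h_rebound / h_drop * 100
= 246.6 / 399 * 100
= 61.8%

61.8%


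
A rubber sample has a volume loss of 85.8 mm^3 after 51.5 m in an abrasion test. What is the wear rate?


Rate = volume_loss / distance
= 85.8 / 51.5
= 1.666 mm^3/m

1.666 mm^3/m


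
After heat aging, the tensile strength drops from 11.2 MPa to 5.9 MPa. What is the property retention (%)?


Retention = aged / original * 100
= 5.9 / 11.2 * 100
= 52.7%

52.7%


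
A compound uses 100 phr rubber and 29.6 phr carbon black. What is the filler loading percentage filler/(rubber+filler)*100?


Filler % = filler / (rubber + filler) * 100
= 29.6 / (100 + 29.6) * 100
= 29.6 / 129.6 * 100
= 22.84%

22.84%


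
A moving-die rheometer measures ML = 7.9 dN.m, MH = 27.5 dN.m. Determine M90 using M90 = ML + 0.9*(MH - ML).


M90 = ML + 0.9 * (MH - ML)
M90 = 7.9 + 0.9 * (27.5 - 7.9)
M90 = 7.9 + 0.9 * 19.6
M90 = 25.54 dN.m

25.54 dN.m


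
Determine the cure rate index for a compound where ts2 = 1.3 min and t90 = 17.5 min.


CRI = 100 / (t90 - ts2)
= 100 / (17.5 - 1.3)
= 100 / 16.2
= 6.17 min^-1

6.17 min^-1


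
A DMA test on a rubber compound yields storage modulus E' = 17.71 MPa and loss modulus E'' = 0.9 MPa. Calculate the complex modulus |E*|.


|E*| = sqrt(E'^2 + E''^2)
= sqrt(17.71^2 + 0.9^2)
= sqrt(313.6441 + 0.8100)
= 17.733 MPa

17.733 MPa


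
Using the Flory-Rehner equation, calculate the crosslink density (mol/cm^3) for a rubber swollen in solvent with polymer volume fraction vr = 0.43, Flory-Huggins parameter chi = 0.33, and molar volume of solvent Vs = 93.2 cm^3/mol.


ln(1 - vr) = ln(1 - 0.43) = -0.5621
Numerator = -((-0.5621) + 0.43 + 0.33 * 0.43^2) = 0.0711
Denominator = 93.2 * (0.43^(1/3) - 0.43/2) = 50.3079
nu = 0.0711 / 50.3079 = 0.0014 mol/cm^3

0.0014 mol/cm^3


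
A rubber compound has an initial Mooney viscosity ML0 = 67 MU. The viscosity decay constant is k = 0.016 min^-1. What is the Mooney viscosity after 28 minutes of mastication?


ML = ML0 * exp(-k * t)
ML = 67 * exp(-0.016 * 28)
ML = 67 * 0.6389
ML = 42.81 MU

42.81 MU


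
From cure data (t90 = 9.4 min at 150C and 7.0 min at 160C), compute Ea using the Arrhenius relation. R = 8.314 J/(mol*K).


T1 = 423.15 K, T2 = 433.15 K
1/T1 - 1/T2 = 5.4559e-05
ln(t1/t2) = ln(9.4/7.0) = 0.2948
Ea = 8.314 * 0.2948 / 5.4559e-05 = 44923.0760 J/mol
Ea = 44.92 kJ/mol

44.92 kJ/mol


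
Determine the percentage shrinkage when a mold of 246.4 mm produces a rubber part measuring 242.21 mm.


Shrinkage = (mold - part) / mold * 100
= (246.4 - 242.21) / 246.4 * 100
= 4.19 / 246.4 * 100
= 1.7%

1.7%


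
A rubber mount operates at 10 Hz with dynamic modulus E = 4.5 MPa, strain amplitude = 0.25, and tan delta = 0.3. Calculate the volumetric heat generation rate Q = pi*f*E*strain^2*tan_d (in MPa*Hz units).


Q = pi * f * E * strain^2 * tan_d
= pi * 10 * 4.5 * 0.25^2 * 0.3
= pi * 10 * 4.5 * 0.0625 * 0.3
= 2.6507

Q = 2.6507


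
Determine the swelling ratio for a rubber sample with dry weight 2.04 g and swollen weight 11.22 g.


Q = W_swollen / W_dry
Q = 11.22 / 2.04
Q = 5.5

Q = 5.5


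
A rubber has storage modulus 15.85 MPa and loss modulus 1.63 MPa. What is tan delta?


tan delta = E'' / E'
= 1.63 / 15.85
= 0.1028

tan delta = 0.1028


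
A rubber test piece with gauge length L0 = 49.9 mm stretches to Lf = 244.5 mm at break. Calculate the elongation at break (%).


Elongation = (Lf - L0) / L0 * 100
= (244.5 - 49.9) / 49.9 * 100
= 194.6 / 49.9 * 100
= 390.0%

390.0%


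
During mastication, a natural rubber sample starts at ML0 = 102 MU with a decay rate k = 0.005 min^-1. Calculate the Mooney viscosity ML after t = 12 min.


ML = ML0 * exp(-k * t)
ML = 102 * exp(-0.005 * 12)
ML = 102 * 0.9418
ML = 96.06 MU

96.06 MU


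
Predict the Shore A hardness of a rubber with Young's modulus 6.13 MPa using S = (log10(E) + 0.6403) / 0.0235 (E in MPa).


log10(E) = 0.0235*S - 0.6403  =>  S = (log10(E) + 0.6403) / 0.0235
log10(6.13) = 0.787460
S = (0.787460 + 0.6403) / 0.0235 = 1.427760 / 0.0235
S = 60.8

Shore A = 60.8


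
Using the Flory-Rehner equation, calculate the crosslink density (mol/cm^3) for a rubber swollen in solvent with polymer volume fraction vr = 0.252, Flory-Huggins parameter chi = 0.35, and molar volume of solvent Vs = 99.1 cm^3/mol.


ln(1 - vr) = ln(1 - 0.252) = -0.2904
Numerator = -((-0.2904) + 0.252 + 0.35 * 0.252^2) = 0.0161
Denominator = 99.1 * (0.252^(1/3) - 0.252/2) = 50.1085
nu = 0.0161 / 50.1085 = 3.2182e-04 mol/cm^3

3.2182e-04 mol/cm^3


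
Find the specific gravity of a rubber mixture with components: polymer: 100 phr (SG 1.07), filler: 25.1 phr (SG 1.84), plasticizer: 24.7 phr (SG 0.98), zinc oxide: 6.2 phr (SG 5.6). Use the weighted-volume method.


Sum of weights = 156.0
Volume contributions:
  polymer: 100/1.07 = 93.4579
  filler: 25.1/1.84 = 13.6413
  plasticizer: 24.7/0.98 = 25.2041
  zinc oxide: 6.2/5.6 = 1.1071
Sum of volumes = 133.4105
SG = 156.0 / 133.4105 = 1.169

SG = 1.169


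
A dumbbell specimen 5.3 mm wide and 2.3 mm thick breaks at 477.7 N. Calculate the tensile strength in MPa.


Area = width * thickness = 5.3 * 2.3 = 12.19 mm^2
TS = force / area = 477.7 / 12.19 = 39.19 MPa

39.19 MPa


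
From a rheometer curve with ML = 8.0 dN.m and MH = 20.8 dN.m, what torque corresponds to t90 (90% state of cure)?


M90 = ML + 0.9 * (MH - ML)
M90 = 8.0 + 0.9 * (20.8 - 8.0)
M90 = 8.0 + 0.9 * 12.8
M90 = 19.52 dN.m

19.52 dN.m


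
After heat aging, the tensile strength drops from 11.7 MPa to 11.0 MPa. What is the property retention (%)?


Retention = aged / original * 100
= 11.0 / 11.7 * 100
= 94.0%

94.0%


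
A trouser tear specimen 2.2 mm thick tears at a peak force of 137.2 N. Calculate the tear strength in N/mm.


Tear strength = force / thickness
= 137.2 / 2.2
= 62.36 N/mm

62.36 N/mm


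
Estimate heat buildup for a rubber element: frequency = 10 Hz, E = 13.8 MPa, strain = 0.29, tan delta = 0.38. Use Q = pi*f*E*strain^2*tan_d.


Q = pi * f * E * strain^2 * tan_d
= pi * 10 * 13.8 * 0.29^2 * 0.38
= pi * 10 * 13.8 * 0.0841 * 0.38
= 13.8551

Q = 13.8551


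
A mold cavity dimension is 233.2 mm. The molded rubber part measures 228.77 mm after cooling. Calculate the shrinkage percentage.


Shrinkage = (mold - part) / mold * 100
= (233.2 - 228.77) / 233.2 * 100
= 4.43 / 233.2 * 100
= 1.9%

1.9%


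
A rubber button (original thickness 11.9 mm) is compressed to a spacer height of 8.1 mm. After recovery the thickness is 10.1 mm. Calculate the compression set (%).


CS = (t0 - recovered) / (t0 - ts) * 100
= (11.9 - 10.1) / (11.9 - 8.1) * 100
= 1.8 / 3.8 * 100
= 47.4%

47.4%


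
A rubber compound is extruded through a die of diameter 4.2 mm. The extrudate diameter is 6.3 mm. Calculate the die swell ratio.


Die swell ratio = D_extrudate / D_die
= 6.3 / 4.2
= 1.5

Die swell = 1.5


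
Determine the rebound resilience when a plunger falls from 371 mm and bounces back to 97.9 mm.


Resilience = h_rebound / h_drop * 100
= 97.9 / 371 * 100
= 26.4%

26.4%


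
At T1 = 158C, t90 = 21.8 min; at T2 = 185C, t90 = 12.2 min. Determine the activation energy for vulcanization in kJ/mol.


T1 = 431.15 K, T2 = 458.15 K
1/T1 - 1/T2 = 1.3669e-04
ln(t1/t2) = ln(21.8/12.2) = 0.5805
Ea = 8.314 * 0.5805 / 1.3669e-04 = 35307.3500 J/mol
Ea = 35.31 kJ/mol

35.31 kJ/mol


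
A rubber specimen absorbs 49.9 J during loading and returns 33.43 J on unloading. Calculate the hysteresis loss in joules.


Hysteresis loss = loading - unloading
= 49.9 - 33.43
= 16.47 J

16.47 J


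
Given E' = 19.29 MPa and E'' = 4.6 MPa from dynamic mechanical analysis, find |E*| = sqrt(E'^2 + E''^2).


|E*| = sqrt(E'^2 + E''^2)
= sqrt(19.29^2 + 4.6^2)
= sqrt(372.1041 + 21.1600)
= 19.831 MPa

19.831 MPa


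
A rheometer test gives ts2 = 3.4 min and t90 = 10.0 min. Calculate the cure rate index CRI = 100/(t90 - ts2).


CRI = 100 / (t90 - ts2)
= 100 / (10.0 - 3.4)
= 100 / 6.6
= 15.15 min^-1

15.15 min^-1


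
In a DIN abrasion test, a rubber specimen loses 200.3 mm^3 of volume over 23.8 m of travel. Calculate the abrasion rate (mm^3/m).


Rate = volume_loss / distance
= 200.3 / 23.8
= 8.416 mm^3/m

8.416 mm^3/m


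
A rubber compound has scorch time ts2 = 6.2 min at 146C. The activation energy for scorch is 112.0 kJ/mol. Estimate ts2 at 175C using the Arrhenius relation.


Convert temperatures: T1 = 146 + 273.15 = 419.15 K, T2 = 175 + 273.15 = 448.15 K
ts2_new = 6.2 * exp(112000 / 8.314 * (1/448.15 - 1/419.15))
1/T2 - 1/T1 = -1.5439e-04
ts2_new = 0.77 min

0.77 min


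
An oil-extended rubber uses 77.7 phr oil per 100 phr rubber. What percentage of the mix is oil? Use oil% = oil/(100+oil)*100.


Oil % = oil / (100 + oil) * 100
= 77.7 / (100 + 77.7) * 100
= 77.7 / 177.7 * 100
= 43.73%

43.73%


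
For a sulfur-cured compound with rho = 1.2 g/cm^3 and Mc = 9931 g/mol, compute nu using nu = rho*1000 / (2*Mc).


nu = rho * 1000 / (2 * Mc)
nu = 1.2 * 1000 / (2 * 9931)
nu = 1200.0 / 19862
nu = 0.0604 mol/L

0.0604 mol/L


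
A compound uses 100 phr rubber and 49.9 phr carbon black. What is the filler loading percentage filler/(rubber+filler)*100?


Filler % = filler / (rubber + filler) * 100
= 49.9 / (100 + 49.9) * 100
= 49.9 / 149.9 * 100
= 33.29%

33.29%


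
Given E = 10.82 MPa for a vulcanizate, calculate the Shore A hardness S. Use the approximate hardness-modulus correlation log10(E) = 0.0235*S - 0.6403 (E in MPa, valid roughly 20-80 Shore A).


log10(E) = 0.0235*S - 0.6403  =>  S = (log10(E) + 0.6403) / 0.0235
log10(10.82) = 1.034227
S = (1.034227 + 0.6403) / 0.0235 = 1.674527 / 0.0235
S = 71.3

Shore A = 71.3


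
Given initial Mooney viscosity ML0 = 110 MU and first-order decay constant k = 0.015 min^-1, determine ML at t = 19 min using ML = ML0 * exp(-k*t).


ML = ML0 * exp(-k * t)
ML = 110 * exp(-0.015 * 19)
ML = 110 * 0.7520
ML = 82.72 MU

82.72 MU


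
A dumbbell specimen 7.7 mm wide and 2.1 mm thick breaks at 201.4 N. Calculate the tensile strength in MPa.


Area = width * thickness = 7.7 * 2.1 = 16.17 mm^2
TS = force / area = 201.4 / 16.17 = 12.46 MPa

12.46 MPa


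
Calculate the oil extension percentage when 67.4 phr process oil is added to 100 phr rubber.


Oil % = oil / (100 + oil) * 100
= 67.4 / (100 + 67.4) * 100
= 67.4 / 167.4 * 100
= 40.26%

40.26%


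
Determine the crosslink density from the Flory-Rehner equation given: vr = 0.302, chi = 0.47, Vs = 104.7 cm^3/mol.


ln(1 - vr) = ln(1 - 0.302) = -0.3595
Numerator = -((-0.3595) + 0.302 + 0.47 * 0.302^2) = 0.0147
Denominator = 104.7 * (0.302^(1/3) - 0.302/2) = 54.4353
nu = 0.0147 / 54.4353 = 2.6950e-04 mol/cm^3

2.6950e-04 mol/cm^3


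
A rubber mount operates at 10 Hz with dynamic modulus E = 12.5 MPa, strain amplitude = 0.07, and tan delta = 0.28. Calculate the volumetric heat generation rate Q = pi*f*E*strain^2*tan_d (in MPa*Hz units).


Q = pi * f * E * strain^2 * tan_d
= pi * 10 * 12.5 * 0.07^2 * 0.28
= pi * 10 * 12.5 * 0.0049 * 0.28
= 0.5388

Q = 0.5388


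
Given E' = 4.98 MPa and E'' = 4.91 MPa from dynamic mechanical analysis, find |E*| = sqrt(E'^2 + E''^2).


|E*| = sqrt(E'^2 + E''^2)
= sqrt(4.98^2 + 4.91^2)
= sqrt(24.8004 + 24.1081)
= 6.993 MPa

6.993 MPa


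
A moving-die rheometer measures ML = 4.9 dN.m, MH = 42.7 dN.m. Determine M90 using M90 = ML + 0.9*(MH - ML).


M90 = ML + 0.9 * (MH - ML)
M90 = 4.9 + 0.9 * (42.7 - 4.9)
M90 = 4.9 + 0.9 * 37.8
M90 = 38.92 dN.m

38.92 dN.m


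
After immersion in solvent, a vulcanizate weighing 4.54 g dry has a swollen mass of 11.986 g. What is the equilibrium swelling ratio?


Q = W_swollen / W_dry
Q = 11.986 / 4.54
Q = 2.64

Q = 2.64


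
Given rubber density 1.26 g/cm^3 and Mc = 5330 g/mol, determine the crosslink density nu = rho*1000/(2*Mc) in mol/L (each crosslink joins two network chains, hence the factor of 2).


nu = rho * 1000 / (2 * Mc)
nu = 1.26 * 1000 / (2 * 5330)
nu = 1260.0 / 10660
nu = 0.1182 mol/L

0.1182 mol/L


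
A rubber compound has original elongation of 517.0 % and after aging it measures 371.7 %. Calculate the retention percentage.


Retention = aged / original * 100
= 371.7 / 517.0 * 100
= 71.9%

71.9%


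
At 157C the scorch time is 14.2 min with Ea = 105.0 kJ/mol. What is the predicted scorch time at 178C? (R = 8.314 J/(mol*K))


Convert temperatures: T1 = 157 + 273.15 = 430.15 K, T2 = 178 + 273.15 = 451.15 K
ts2_new = 14.2 * exp(105000 / 8.314 * (1/451.15 - 1/430.15))
1/T2 - 1/T1 = -1.0821e-04
ts2_new = 3.62 min

3.62 min


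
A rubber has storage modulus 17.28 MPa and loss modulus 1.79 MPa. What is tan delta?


tan delta = E'' / E'
= 1.79 / 17.28
= 0.1036

tan delta = 0.1036


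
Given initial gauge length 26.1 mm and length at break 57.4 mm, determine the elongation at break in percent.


Elongation = (Lf - L0) / L0 * 100
= (57.4 - 26.1) / 26.1 * 100
= 31.3 / 26.1 * 100
= 119.9%

119.9%


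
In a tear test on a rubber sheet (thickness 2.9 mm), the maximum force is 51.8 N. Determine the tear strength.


Tear strength = force / thickness
= 51.8 / 2.9
= 17.86 N/mm

17.86 N/mm


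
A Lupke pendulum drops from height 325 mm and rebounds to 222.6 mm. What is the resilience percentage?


Resilience = h_rebound / h_drop * 100
= 222.6 / 325 * 100
= 68.5%

68.5%


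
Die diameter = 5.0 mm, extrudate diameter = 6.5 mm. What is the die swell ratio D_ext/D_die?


Die swell ratio = D_extrudate / D_die
= 6.5 / 5.0
= 1.3

Die swell = 1.3


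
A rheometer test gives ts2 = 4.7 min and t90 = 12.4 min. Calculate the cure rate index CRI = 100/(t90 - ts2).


CRI = 100 / (t90 - ts2)
= 100 / (12.4 - 4.7)
= 100 / 7.7
= 12.99 min^-1

12.99 min^-1


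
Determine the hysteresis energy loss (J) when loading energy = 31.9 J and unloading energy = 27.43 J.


Hysteresis loss = loading - unloading
= 31.9 - 27.43
= 4.47 J

4.47 J


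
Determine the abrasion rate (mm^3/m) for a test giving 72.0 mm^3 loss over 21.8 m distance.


Rate = volume_loss / distance
= 72.0 / 21.8
= 3.303 mm^3/m

3.303 mm^3/m


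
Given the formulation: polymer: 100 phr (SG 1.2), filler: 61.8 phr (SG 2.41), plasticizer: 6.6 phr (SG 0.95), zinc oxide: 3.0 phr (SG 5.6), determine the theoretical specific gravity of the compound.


Sum of weights = 171.4
Volume contributions:
  polymer: 100/1.2 = 83.3333
  filler: 61.8/2.41 = 25.6432
  plasticizer: 6.6/0.95 = 6.9474
  zinc oxide: 3.0/5.6 = 0.5357
Sum of volumes = 116.4596
SG = 171.4 / 116.4596 = 1.472

SG = 1.472


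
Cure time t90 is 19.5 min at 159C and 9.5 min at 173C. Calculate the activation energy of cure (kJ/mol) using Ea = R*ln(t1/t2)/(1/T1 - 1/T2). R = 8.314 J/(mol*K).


T1 = 432.15 K, T2 = 446.15 K
1/T1 - 1/T2 = 7.2613e-05
ln(t1/t2) = ln(19.5/9.5) = 0.7191
Ea = 8.314 * 0.7191 / 7.2613e-05 = 82338.0120 J/mol
Ea = 82.34 kJ/mol

82.34 kJ/mol


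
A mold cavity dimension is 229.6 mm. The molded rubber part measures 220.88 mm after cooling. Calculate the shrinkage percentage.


Shrinkage = (mold - part) / mold * 100
= (229.6 - 220.88) / 229.6 * 100
= 8.72 / 229.6 * 100
= 3.8%

3.8%


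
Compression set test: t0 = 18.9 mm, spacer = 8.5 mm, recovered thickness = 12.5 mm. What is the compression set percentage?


CS = (t0 - recovered) / (t0 - ts) * 100
= (18.9 - 12.5) / (18.9 - 8.5) * 100
= 6.4 / 10.4 * 100
= 61.5%

61.5%


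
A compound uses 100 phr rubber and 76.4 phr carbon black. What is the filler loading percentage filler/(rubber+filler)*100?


Filler % = filler / (rubber + filler) * 100
= 76.4 / (100 + 76.4) * 100
= 76.4 / 176.4 * 100
= 43.31%

43.31%


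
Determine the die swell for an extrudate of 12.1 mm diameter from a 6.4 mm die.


Die swell ratio = D_extrudate / D_die
= 12.1 / 6.4
= 1.891

Die swell = 1.891


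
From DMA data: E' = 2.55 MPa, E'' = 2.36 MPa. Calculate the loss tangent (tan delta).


tan delta = E'' / E'
= 2.36 / 2.55
= 0.9255

tan delta = 0.9255


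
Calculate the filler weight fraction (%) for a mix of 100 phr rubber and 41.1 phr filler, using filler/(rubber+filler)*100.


Filler % = filler / (rubber + filler) * 100
= 41.1 / (100 + 41.1) * 100
= 41.1 / 141.1 * 100
= 29.13%

29.13%


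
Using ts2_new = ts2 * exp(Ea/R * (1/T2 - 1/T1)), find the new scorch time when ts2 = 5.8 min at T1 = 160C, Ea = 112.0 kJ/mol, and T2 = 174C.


Convert temperatures: T1 = 160 + 273.15 = 433.15 K, T2 = 174 + 273.15 = 447.15 K
ts2_new = 5.8 * exp(112000 / 8.314 * (1/447.15 - 1/433.15))
1/T2 - 1/T1 = -7.2283e-05
ts2_new = 2.19 min

2.19 min


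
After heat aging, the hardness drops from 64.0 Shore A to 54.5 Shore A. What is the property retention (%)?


Retention = aged / original * 100
= 54.5 / 64.0 * 100
= 85.2%

85.2%


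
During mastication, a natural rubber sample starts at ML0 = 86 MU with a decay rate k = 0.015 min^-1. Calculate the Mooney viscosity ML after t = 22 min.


ML = ML0 * exp(-k * t)
ML = 86 * exp(-0.015 * 22)
ML = 86 * 0.7189
ML = 61.83 MU

61.83 MU


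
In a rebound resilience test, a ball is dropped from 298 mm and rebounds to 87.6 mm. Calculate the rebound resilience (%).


Resilience = h_rebound / h_drop * 100
= 87.6 / 298 * 100
= 29.4%

29.4%


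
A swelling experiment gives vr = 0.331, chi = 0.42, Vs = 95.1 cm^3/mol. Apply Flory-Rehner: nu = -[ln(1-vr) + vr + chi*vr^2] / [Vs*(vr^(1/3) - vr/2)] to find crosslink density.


ln(1 - vr) = ln(1 - 0.331) = -0.4020
Numerator = -((-0.4020) + 0.331 + 0.42 * 0.331^2) = 0.0250
Denominator = 95.1 * (0.331^(1/3) - 0.331/2) = 50.0454
nu = 0.0250 / 50.0454 = 4.9866e-04 mol/cm^3

4.9866e-04 mol/cm^3


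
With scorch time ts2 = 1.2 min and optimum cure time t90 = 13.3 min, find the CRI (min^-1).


CRI = 100 / (t90 - ts2)
= 100 / (13.3 - 1.2)
= 100 / 12.1
= 8.26 min^-1

8.26 min^-1


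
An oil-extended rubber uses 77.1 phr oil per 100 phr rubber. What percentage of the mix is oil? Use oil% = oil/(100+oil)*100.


Oil % = oil / (100 + oil) * 100
= 77.1 / (100 + 77.1) * 100
= 77.1 / 177.1 * 100
= 43.53%

43.53%


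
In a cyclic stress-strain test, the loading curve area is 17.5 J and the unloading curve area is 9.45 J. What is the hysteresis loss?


Hysteresis loss = loading - unloading
= 17.5 - 9.45
= 8.05 J

8.05 J


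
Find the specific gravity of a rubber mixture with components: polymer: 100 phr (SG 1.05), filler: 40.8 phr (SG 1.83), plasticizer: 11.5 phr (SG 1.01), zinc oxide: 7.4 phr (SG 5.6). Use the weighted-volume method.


Sum of weights = 159.7
Volume contributions:
  polymer: 100/1.05 = 95.2381
  filler: 40.8/1.83 = 22.2951
  plasticizer: 11.5/1.01 = 11.3861
  zinc oxide: 7.4/5.6 = 1.3214
Sum of volumes = 130.2407
SG = 159.7 / 130.2407 = 1.226

SG = 1.226


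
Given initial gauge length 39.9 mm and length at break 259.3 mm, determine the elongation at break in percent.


Elongation = (Lf - L0) / L0 * 100
= (259.3 - 39.9) / 39.9 * 100
= 219.4 / 39.9 * 100
= 549.9%

549.9%


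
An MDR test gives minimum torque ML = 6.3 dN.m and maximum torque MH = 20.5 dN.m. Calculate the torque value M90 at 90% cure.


M90 = ML + 0.9 * (MH - ML)
M90 = 6.3 + 0.9 * (20.5 - 6.3)
M90 = 6.3 + 0.9 * 14.2
M90 = 19.08 dN.m

19.08 dN.m


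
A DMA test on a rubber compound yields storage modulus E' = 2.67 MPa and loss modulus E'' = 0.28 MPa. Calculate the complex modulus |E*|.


|E*| = sqrt(E'^2 + E''^2)
= sqrt(2.67^2 + 0.28^2)
= sqrt(7.1289 + 0.0784)
= 2.685 MPa

2.685 MPa


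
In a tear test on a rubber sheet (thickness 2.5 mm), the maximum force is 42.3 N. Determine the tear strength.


Tear strength = force / thickness
= 42.3 / 2.5
= 16.92 N/mm

16.92 N/mm


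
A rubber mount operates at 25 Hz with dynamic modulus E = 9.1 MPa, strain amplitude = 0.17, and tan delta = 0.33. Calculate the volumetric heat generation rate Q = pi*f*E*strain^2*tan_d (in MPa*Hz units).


Q = pi * f * E * strain^2 * tan_d
= pi * 25 * 9.1 * 0.17^2 * 0.33
= pi * 25 * 9.1 * 0.0289 * 0.33
= 6.8162

Q = 6.8162


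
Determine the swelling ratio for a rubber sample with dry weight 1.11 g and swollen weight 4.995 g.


Q = W_swollen / W_dry
Q = 4.995 / 1.11
Q = 4.5

Q = 4.5


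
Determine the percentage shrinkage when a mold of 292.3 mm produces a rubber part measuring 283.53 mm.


Shrinkage = (mold - part) / mold * 100
= (292.3 - 283.53) / 292.3 * 100
= 8.77 / 292.3 * 100
= 3.0%

3.0%


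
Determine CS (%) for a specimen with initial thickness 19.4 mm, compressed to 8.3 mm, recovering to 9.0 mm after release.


CS = (t0 - recovered) / (t0 - ts) * 100
= (19.4 - 9.0) / (19.4 - 8.3) * 100
= 10.4 / 11.1 * 100
= 93.7%

93.7%


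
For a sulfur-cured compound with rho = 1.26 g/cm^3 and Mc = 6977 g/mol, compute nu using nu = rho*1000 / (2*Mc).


nu = rho * 1000 / (2 * Mc)
nu = 1.26 * 1000 / (2 * 6977)
nu = 1260.0 / 13954
nu = 0.0903 mol/L

0.0903 mol/L


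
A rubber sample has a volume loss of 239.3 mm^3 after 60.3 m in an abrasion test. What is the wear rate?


Rate = volume_loss / distance
= 239.3 / 60.3
= 3.968 mm^3/m

3.968 mm^3/m


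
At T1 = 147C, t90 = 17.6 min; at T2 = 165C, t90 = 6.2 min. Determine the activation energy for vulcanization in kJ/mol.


T1 = 420.15 K, T2 = 438.15 K
1/T1 - 1/T2 = 9.7779e-05
ln(t1/t2) = ln(17.6/6.2) = 1.0433
Ea = 8.314 * 1.0433 / 9.7779e-05 = 88714.4893 J/mol
Ea = 88.71 kJ/mol

88.71 kJ/mol


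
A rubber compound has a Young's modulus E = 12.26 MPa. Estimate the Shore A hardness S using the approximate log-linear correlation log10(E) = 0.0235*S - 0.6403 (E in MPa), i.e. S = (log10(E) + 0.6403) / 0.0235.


log10(E) = 0.0235*S - 0.6403  =>  S = (log10(E) + 0.6403) / 0.0235
log10(12.26) = 1.088490
S = (1.088490 + 0.6403) / 0.0235 = 1.728790 / 0.0235
S = 73.6

Shore A = 73.6


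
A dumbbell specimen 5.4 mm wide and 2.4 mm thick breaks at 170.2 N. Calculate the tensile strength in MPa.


Area = width * thickness = 5.4 * 2.4 = 12.96 mm^2
TS = force / area = 170.2 / 12.96 = 13.13 MPa

13.13 MPa


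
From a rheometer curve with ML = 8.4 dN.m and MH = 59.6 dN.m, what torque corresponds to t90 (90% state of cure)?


M90 = ML + 0.9 * (MH - ML)
M90 = 8.4 + 0.9 * (59.6 - 8.4)
M90 = 8.4 + 0.9 * 51.2
M90 = 54.48 dN.m

54.48 dN.m


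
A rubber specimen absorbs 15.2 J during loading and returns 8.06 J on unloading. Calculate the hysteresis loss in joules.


Hysteresis loss = loading - unloading
= 15.2 - 8.06
= 7.14 J

7.14 J


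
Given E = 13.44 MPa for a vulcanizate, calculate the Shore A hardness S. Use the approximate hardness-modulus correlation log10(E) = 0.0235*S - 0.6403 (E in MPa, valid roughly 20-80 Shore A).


log10(E) = 0.0235*S - 0.6403  =>  S = (log10(E) + 0.6403) / 0.0235
log10(13.44) = 1.128399
S = (1.128399 + 0.6403) / 0.0235 = 1.768699 / 0.0235
S = 75.3

Shore A = 75.3


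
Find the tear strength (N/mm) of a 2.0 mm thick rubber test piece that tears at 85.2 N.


Tear strength = force / thickness
= 85.2 / 2.0
= 42.6 N/mm

42.6 N/mm


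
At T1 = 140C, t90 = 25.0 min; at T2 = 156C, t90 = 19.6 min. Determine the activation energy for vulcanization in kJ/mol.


T1 = 413.15 K, T2 = 429.15 K
1/T1 - 1/T2 = 9.0241e-05
ln(t1/t2) = ln(25.0/19.6) = 0.2433
Ea = 8.314 * 0.2433 / 9.0241e-05 = 22419.7923 J/mol
Ea = 22.42 kJ/mol

22.42 kJ/mol


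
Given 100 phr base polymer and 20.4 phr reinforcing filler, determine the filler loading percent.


Filler % = filler / (rubber + filler) * 100
= 20.4 / (100 + 20.4) * 100
= 20.4 / 120.4 * 100
= 16.94%

16.94%


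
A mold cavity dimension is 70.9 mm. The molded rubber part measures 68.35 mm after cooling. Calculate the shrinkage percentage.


Shrinkage = (mold - part) / mold * 100
= (70.9 - 68.35) / 70.9 * 100
= 2.55 / 70.9 * 100
= 3.6%

3.6%


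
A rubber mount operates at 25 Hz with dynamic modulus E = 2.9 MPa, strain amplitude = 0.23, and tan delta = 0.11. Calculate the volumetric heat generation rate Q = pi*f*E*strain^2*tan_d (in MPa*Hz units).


Q = pi * f * E * strain^2 * tan_d
= pi * 25 * 2.9 * 0.23^2 * 0.11
= pi * 25 * 2.9 * 0.0529 * 0.11
= 1.3254

Q = 1.3254


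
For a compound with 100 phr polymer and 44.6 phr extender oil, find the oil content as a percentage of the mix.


Oil % = oil / (100 + oil) * 100
= 44.6 / (100 + 44.6) * 100
= 44.6 / 144.6 * 100
= 30.84%

30.84%


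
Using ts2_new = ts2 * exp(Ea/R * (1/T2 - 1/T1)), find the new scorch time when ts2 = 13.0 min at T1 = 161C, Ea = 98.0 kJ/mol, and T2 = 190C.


Convert temperatures: T1 = 161 + 273.15 = 434.15 K, T2 = 190 + 273.15 = 463.15 K
ts2_new = 13.0 * exp(98000 / 8.314 * (1/463.15 - 1/434.15))
1/T2 - 1/T1 = -1.4422e-04
ts2_new = 2.37 min

2.37 min


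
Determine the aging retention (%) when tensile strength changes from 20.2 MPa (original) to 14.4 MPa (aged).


Retention = aged / original * 100
= 14.4 / 20.2 * 100
= 71.3%

71.3%


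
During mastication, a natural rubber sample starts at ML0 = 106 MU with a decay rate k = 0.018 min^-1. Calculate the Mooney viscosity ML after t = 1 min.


ML = ML0 * exp(-k * t)
ML = 106 * exp(-0.018 * 1)
ML = 106 * 0.9822
ML = 104.11 MU

104.11 MU


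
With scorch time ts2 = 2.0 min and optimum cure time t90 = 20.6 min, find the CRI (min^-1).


CRI = 100 / (t90 - ts2)
= 100 / (20.6 - 2.0)
= 100 / 18.6
= 5.38 min^-1

5.38 min^-1


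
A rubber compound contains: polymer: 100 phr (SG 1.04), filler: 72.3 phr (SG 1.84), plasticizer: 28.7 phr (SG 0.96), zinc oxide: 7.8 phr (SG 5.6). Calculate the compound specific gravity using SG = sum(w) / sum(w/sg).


Sum of weights = 208.8
Volume contributions:
  polymer: 100/1.04 = 96.1538
  filler: 72.3/1.84 = 39.2935
  plasticizer: 28.7/0.96 = 29.8958
  zinc oxide: 7.8/5.6 = 1.3929
Sum of volumes = 166.7360
SG = 208.8 / 166.7360 = 1.252

SG = 1.252


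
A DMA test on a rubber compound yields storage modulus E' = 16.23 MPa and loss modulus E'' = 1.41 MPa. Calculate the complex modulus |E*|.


|E*| = sqrt(E'^2 + E''^2)
= sqrt(16.23^2 + 1.41^2)
= sqrt(263.4129 + 1.9881)
= 16.291 MPa

16.291 MPa


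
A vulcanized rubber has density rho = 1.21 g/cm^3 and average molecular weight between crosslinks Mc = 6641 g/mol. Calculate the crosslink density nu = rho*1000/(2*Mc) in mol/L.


nu = rho * 1000 / (2 * Mc)
nu = 1.21 * 1000 / (2 * 6641)
nu = 1210.0 / 13282
nu = 0.0911 mol/L

0.0911 mol/L


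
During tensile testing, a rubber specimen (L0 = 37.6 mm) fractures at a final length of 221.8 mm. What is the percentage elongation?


Elongation = (Lf - L0) / L0 * 100
= (221.8 - 37.6) / 37.6 * 100
= 184.2 / 37.6 * 100
= 489.9%

489.9%


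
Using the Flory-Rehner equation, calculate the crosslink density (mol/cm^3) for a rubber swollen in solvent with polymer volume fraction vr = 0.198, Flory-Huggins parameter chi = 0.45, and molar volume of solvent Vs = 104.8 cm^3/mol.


ln(1 - vr) = ln(1 - 0.198) = -0.2206
Numerator = -((-0.2206) + 0.198 + 0.45 * 0.198^2) = 0.0050
Denominator = 104.8 * (0.198^(1/3) - 0.198/2) = 50.7072
nu = 0.0050 / 50.7072 = 9.8701e-05 mol/cm^3

9.8701e-05 mol/cm^3


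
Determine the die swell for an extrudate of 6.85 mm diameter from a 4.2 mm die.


Die swell ratio = D_extrudate / D_die
= 6.85 / 4.2
= 1.631

Die swell = 1.631


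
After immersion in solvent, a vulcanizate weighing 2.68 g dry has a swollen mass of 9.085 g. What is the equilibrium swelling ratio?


Q = W_swollen / W_dry
Q = 9.085 / 2.68
Q = 3.39

Q = 3.39


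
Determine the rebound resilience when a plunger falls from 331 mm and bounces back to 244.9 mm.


Resilience = h_rebound / h_drop * 100
= 244.9 / 331 * 100
= 74.0%

74.0%


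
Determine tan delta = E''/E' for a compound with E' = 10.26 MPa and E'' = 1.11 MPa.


tan delta = E'' / E'
= 1.11 / 10.26
= 0.1082

tan delta = 0.1082


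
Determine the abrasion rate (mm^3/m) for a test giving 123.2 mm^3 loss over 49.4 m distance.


Rate = volume_loss / distance
= 123.2 / 49.4
= 2.494 mm^3/m

2.494 mm^3/m
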